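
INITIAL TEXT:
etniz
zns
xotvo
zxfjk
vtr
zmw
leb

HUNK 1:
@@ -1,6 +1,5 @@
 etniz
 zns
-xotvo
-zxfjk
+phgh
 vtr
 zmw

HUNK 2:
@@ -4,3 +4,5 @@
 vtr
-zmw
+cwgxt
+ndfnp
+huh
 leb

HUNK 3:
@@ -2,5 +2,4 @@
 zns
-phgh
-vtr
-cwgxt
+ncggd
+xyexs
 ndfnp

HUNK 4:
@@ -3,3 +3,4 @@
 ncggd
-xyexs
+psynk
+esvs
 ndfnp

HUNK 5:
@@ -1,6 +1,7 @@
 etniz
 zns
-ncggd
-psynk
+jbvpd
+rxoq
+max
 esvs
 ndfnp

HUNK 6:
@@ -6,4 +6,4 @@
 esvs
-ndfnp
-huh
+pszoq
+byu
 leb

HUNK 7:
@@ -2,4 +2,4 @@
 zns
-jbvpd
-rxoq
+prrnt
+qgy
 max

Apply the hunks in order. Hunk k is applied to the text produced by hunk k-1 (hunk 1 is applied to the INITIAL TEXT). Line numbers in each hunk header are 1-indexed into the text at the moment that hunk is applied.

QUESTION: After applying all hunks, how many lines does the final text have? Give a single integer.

Answer: 9

Derivation:
Hunk 1: at line 1 remove [xotvo,zxfjk] add [phgh] -> 6 lines: etniz zns phgh vtr zmw leb
Hunk 2: at line 4 remove [zmw] add [cwgxt,ndfnp,huh] -> 8 lines: etniz zns phgh vtr cwgxt ndfnp huh leb
Hunk 3: at line 2 remove [phgh,vtr,cwgxt] add [ncggd,xyexs] -> 7 lines: etniz zns ncggd xyexs ndfnp huh leb
Hunk 4: at line 3 remove [xyexs] add [psynk,esvs] -> 8 lines: etniz zns ncggd psynk esvs ndfnp huh leb
Hunk 5: at line 1 remove [ncggd,psynk] add [jbvpd,rxoq,max] -> 9 lines: etniz zns jbvpd rxoq max esvs ndfnp huh leb
Hunk 6: at line 6 remove [ndfnp,huh] add [pszoq,byu] -> 9 lines: etniz zns jbvpd rxoq max esvs pszoq byu leb
Hunk 7: at line 2 remove [jbvpd,rxoq] add [prrnt,qgy] -> 9 lines: etniz zns prrnt qgy max esvs pszoq byu leb
Final line count: 9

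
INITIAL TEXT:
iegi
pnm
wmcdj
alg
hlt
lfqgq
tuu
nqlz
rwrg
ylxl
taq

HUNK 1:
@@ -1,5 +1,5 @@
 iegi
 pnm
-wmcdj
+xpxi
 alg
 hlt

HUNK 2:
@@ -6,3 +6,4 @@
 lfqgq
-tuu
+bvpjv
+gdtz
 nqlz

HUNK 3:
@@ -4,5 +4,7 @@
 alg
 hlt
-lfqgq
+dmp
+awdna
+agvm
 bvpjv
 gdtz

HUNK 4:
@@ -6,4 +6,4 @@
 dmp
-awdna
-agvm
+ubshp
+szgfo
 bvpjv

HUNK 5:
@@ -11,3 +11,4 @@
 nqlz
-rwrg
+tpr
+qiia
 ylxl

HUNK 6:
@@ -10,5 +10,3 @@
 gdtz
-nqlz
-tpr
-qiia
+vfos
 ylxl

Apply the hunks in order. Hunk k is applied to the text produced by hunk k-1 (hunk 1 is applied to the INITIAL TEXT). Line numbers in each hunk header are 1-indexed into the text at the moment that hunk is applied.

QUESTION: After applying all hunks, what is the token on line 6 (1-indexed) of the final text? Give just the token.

Hunk 1: at line 1 remove [wmcdj] add [xpxi] -> 11 lines: iegi pnm xpxi alg hlt lfqgq tuu nqlz rwrg ylxl taq
Hunk 2: at line 6 remove [tuu] add [bvpjv,gdtz] -> 12 lines: iegi pnm xpxi alg hlt lfqgq bvpjv gdtz nqlz rwrg ylxl taq
Hunk 3: at line 4 remove [lfqgq] add [dmp,awdna,agvm] -> 14 lines: iegi pnm xpxi alg hlt dmp awdna agvm bvpjv gdtz nqlz rwrg ylxl taq
Hunk 4: at line 6 remove [awdna,agvm] add [ubshp,szgfo] -> 14 lines: iegi pnm xpxi alg hlt dmp ubshp szgfo bvpjv gdtz nqlz rwrg ylxl taq
Hunk 5: at line 11 remove [rwrg] add [tpr,qiia] -> 15 lines: iegi pnm xpxi alg hlt dmp ubshp szgfo bvpjv gdtz nqlz tpr qiia ylxl taq
Hunk 6: at line 10 remove [nqlz,tpr,qiia] add [vfos] -> 13 lines: iegi pnm xpxi alg hlt dmp ubshp szgfo bvpjv gdtz vfos ylxl taq
Final line 6: dmp

Answer: dmp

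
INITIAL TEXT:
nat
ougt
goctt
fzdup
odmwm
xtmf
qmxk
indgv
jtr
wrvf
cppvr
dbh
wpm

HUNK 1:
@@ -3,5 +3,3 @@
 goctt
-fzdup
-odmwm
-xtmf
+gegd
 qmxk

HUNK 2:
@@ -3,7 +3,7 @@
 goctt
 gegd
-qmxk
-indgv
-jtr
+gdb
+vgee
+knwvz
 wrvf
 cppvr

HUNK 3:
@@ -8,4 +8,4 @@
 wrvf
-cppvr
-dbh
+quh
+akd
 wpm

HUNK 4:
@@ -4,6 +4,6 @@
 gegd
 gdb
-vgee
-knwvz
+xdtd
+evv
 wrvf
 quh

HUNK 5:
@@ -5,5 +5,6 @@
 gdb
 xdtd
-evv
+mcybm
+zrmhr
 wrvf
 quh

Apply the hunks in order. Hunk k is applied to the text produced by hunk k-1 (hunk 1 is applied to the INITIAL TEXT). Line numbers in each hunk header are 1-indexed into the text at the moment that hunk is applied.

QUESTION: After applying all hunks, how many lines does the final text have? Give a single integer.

Hunk 1: at line 3 remove [fzdup,odmwm,xtmf] add [gegd] -> 11 lines: nat ougt goctt gegd qmxk indgv jtr wrvf cppvr dbh wpm
Hunk 2: at line 3 remove [qmxk,indgv,jtr] add [gdb,vgee,knwvz] -> 11 lines: nat ougt goctt gegd gdb vgee knwvz wrvf cppvr dbh wpm
Hunk 3: at line 8 remove [cppvr,dbh] add [quh,akd] -> 11 lines: nat ougt goctt gegd gdb vgee knwvz wrvf quh akd wpm
Hunk 4: at line 4 remove [vgee,knwvz] add [xdtd,evv] -> 11 lines: nat ougt goctt gegd gdb xdtd evv wrvf quh akd wpm
Hunk 5: at line 5 remove [evv] add [mcybm,zrmhr] -> 12 lines: nat ougt goctt gegd gdb xdtd mcybm zrmhr wrvf quh akd wpm
Final line count: 12

Answer: 12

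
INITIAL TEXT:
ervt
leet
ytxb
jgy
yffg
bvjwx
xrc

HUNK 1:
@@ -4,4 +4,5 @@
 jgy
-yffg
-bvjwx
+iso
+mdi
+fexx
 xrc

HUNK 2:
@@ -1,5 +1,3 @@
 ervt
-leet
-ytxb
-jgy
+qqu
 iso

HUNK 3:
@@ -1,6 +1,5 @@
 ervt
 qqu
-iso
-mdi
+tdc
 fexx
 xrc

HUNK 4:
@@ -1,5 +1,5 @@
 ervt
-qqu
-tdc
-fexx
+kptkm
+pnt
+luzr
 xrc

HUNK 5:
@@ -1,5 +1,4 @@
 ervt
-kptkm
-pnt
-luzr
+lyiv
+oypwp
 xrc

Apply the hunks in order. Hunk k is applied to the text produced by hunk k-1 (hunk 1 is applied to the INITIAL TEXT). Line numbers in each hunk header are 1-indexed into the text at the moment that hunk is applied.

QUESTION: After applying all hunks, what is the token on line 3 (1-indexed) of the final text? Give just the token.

Hunk 1: at line 4 remove [yffg,bvjwx] add [iso,mdi,fexx] -> 8 lines: ervt leet ytxb jgy iso mdi fexx xrc
Hunk 2: at line 1 remove [leet,ytxb,jgy] add [qqu] -> 6 lines: ervt qqu iso mdi fexx xrc
Hunk 3: at line 1 remove [iso,mdi] add [tdc] -> 5 lines: ervt qqu tdc fexx xrc
Hunk 4: at line 1 remove [qqu,tdc,fexx] add [kptkm,pnt,luzr] -> 5 lines: ervt kptkm pnt luzr xrc
Hunk 5: at line 1 remove [kptkm,pnt,luzr] add [lyiv,oypwp] -> 4 lines: ervt lyiv oypwp xrc
Final line 3: oypwp

Answer: oypwp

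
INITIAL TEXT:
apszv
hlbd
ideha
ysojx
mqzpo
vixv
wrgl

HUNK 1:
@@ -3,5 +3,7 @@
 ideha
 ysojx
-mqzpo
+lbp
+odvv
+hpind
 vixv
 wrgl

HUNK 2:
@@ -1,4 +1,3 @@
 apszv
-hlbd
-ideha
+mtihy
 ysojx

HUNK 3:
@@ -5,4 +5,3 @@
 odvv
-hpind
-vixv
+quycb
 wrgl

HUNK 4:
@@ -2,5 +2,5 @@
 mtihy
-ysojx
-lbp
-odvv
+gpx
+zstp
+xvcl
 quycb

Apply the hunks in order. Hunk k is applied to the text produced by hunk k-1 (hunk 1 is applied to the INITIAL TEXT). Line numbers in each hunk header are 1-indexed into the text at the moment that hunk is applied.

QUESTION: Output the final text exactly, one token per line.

Answer: apszv
mtihy
gpx
zstp
xvcl
quycb
wrgl

Derivation:
Hunk 1: at line 3 remove [mqzpo] add [lbp,odvv,hpind] -> 9 lines: apszv hlbd ideha ysojx lbp odvv hpind vixv wrgl
Hunk 2: at line 1 remove [hlbd,ideha] add [mtihy] -> 8 lines: apszv mtihy ysojx lbp odvv hpind vixv wrgl
Hunk 3: at line 5 remove [hpind,vixv] add [quycb] -> 7 lines: apszv mtihy ysojx lbp odvv quycb wrgl
Hunk 4: at line 2 remove [ysojx,lbp,odvv] add [gpx,zstp,xvcl] -> 7 lines: apszv mtihy gpx zstp xvcl quycb wrgl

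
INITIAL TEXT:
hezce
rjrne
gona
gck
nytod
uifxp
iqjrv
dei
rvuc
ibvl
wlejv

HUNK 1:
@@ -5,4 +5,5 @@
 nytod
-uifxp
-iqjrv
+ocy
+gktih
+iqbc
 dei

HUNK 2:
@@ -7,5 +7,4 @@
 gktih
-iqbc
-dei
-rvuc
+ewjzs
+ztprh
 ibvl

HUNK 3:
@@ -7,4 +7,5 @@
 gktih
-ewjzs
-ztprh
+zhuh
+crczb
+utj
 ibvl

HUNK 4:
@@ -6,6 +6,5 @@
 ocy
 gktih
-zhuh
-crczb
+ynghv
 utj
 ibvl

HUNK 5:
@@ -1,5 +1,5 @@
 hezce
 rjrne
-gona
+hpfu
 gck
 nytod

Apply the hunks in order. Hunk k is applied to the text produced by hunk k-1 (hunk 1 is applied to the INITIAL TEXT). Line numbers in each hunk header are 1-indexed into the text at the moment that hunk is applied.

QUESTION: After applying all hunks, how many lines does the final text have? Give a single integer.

Hunk 1: at line 5 remove [uifxp,iqjrv] add [ocy,gktih,iqbc] -> 12 lines: hezce rjrne gona gck nytod ocy gktih iqbc dei rvuc ibvl wlejv
Hunk 2: at line 7 remove [iqbc,dei,rvuc] add [ewjzs,ztprh] -> 11 lines: hezce rjrne gona gck nytod ocy gktih ewjzs ztprh ibvl wlejv
Hunk 3: at line 7 remove [ewjzs,ztprh] add [zhuh,crczb,utj] -> 12 lines: hezce rjrne gona gck nytod ocy gktih zhuh crczb utj ibvl wlejv
Hunk 4: at line 6 remove [zhuh,crczb] add [ynghv] -> 11 lines: hezce rjrne gona gck nytod ocy gktih ynghv utj ibvl wlejv
Hunk 5: at line 1 remove [gona] add [hpfu] -> 11 lines: hezce rjrne hpfu gck nytod ocy gktih ynghv utj ibvl wlejv
Final line count: 11

Answer: 11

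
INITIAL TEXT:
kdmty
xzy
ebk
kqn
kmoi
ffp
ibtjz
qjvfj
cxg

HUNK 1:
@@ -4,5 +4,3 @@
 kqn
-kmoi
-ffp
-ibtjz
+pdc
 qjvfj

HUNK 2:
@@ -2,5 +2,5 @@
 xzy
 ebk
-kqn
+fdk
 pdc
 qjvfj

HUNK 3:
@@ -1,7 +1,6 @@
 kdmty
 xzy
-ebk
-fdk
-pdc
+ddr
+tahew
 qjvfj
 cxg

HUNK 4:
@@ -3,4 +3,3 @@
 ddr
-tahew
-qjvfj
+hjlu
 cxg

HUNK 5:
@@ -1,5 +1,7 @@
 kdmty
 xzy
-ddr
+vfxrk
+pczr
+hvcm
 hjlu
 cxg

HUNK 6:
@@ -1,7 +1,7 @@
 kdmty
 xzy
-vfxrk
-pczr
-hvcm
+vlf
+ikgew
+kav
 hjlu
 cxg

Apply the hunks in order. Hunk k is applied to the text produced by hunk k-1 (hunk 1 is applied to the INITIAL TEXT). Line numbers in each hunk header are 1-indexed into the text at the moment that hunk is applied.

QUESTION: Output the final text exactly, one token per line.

Hunk 1: at line 4 remove [kmoi,ffp,ibtjz] add [pdc] -> 7 lines: kdmty xzy ebk kqn pdc qjvfj cxg
Hunk 2: at line 2 remove [kqn] add [fdk] -> 7 lines: kdmty xzy ebk fdk pdc qjvfj cxg
Hunk 3: at line 1 remove [ebk,fdk,pdc] add [ddr,tahew] -> 6 lines: kdmty xzy ddr tahew qjvfj cxg
Hunk 4: at line 3 remove [tahew,qjvfj] add [hjlu] -> 5 lines: kdmty xzy ddr hjlu cxg
Hunk 5: at line 1 remove [ddr] add [vfxrk,pczr,hvcm] -> 7 lines: kdmty xzy vfxrk pczr hvcm hjlu cxg
Hunk 6: at line 1 remove [vfxrk,pczr,hvcm] add [vlf,ikgew,kav] -> 7 lines: kdmty xzy vlf ikgew kav hjlu cxg

Answer: kdmty
xzy
vlf
ikgew
kav
hjlu
cxg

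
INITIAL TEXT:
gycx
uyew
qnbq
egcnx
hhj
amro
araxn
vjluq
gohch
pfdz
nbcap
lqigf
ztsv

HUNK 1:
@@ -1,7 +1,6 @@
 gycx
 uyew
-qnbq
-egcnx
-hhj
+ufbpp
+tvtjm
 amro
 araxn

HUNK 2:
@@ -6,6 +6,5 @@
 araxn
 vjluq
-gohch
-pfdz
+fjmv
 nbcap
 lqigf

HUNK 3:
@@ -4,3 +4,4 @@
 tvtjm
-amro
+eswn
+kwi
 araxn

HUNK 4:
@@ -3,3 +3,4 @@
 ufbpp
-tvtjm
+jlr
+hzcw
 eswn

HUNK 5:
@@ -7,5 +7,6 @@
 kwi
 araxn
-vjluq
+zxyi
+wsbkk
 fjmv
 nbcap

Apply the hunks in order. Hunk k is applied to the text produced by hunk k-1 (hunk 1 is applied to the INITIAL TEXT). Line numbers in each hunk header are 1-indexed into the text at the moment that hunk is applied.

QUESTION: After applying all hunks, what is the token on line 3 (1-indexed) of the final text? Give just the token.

Answer: ufbpp

Derivation:
Hunk 1: at line 1 remove [qnbq,egcnx,hhj] add [ufbpp,tvtjm] -> 12 lines: gycx uyew ufbpp tvtjm amro araxn vjluq gohch pfdz nbcap lqigf ztsv
Hunk 2: at line 6 remove [gohch,pfdz] add [fjmv] -> 11 lines: gycx uyew ufbpp tvtjm amro araxn vjluq fjmv nbcap lqigf ztsv
Hunk 3: at line 4 remove [amro] add [eswn,kwi] -> 12 lines: gycx uyew ufbpp tvtjm eswn kwi araxn vjluq fjmv nbcap lqigf ztsv
Hunk 4: at line 3 remove [tvtjm] add [jlr,hzcw] -> 13 lines: gycx uyew ufbpp jlr hzcw eswn kwi araxn vjluq fjmv nbcap lqigf ztsv
Hunk 5: at line 7 remove [vjluq] add [zxyi,wsbkk] -> 14 lines: gycx uyew ufbpp jlr hzcw eswn kwi araxn zxyi wsbkk fjmv nbcap lqigf ztsv
Final line 3: ufbpp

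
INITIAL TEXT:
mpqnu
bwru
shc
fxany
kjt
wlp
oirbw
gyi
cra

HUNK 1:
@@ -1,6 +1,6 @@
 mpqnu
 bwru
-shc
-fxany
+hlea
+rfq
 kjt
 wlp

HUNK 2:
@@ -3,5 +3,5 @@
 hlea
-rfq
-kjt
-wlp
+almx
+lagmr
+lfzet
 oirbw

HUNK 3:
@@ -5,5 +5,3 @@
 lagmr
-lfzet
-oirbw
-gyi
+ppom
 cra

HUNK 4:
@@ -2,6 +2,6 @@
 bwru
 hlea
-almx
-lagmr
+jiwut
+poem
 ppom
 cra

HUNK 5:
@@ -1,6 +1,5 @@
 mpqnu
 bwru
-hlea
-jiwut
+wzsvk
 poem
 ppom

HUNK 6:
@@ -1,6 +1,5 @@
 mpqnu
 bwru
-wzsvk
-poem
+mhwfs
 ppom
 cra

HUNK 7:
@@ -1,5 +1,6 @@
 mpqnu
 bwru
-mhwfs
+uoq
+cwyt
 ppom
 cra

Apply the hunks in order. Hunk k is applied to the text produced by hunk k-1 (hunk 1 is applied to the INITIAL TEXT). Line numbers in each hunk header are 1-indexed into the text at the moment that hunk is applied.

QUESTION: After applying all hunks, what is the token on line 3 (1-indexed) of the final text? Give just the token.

Hunk 1: at line 1 remove [shc,fxany] add [hlea,rfq] -> 9 lines: mpqnu bwru hlea rfq kjt wlp oirbw gyi cra
Hunk 2: at line 3 remove [rfq,kjt,wlp] add [almx,lagmr,lfzet] -> 9 lines: mpqnu bwru hlea almx lagmr lfzet oirbw gyi cra
Hunk 3: at line 5 remove [lfzet,oirbw,gyi] add [ppom] -> 7 lines: mpqnu bwru hlea almx lagmr ppom cra
Hunk 4: at line 2 remove [almx,lagmr] add [jiwut,poem] -> 7 lines: mpqnu bwru hlea jiwut poem ppom cra
Hunk 5: at line 1 remove [hlea,jiwut] add [wzsvk] -> 6 lines: mpqnu bwru wzsvk poem ppom cra
Hunk 6: at line 1 remove [wzsvk,poem] add [mhwfs] -> 5 lines: mpqnu bwru mhwfs ppom cra
Hunk 7: at line 1 remove [mhwfs] add [uoq,cwyt] -> 6 lines: mpqnu bwru uoq cwyt ppom cra
Final line 3: uoq

Answer: uoq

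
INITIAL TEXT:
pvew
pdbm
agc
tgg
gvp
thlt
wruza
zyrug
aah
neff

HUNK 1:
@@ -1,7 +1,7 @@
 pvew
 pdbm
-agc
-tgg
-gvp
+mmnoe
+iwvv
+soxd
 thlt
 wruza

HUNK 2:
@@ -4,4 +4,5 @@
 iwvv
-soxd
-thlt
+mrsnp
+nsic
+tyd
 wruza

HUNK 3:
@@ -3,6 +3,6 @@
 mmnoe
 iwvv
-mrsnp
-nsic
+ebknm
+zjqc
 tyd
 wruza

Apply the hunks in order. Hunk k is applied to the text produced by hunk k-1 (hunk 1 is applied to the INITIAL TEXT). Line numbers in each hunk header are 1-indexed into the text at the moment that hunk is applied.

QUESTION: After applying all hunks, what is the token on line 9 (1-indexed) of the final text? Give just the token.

Hunk 1: at line 1 remove [agc,tgg,gvp] add [mmnoe,iwvv,soxd] -> 10 lines: pvew pdbm mmnoe iwvv soxd thlt wruza zyrug aah neff
Hunk 2: at line 4 remove [soxd,thlt] add [mrsnp,nsic,tyd] -> 11 lines: pvew pdbm mmnoe iwvv mrsnp nsic tyd wruza zyrug aah neff
Hunk 3: at line 3 remove [mrsnp,nsic] add [ebknm,zjqc] -> 11 lines: pvew pdbm mmnoe iwvv ebknm zjqc tyd wruza zyrug aah neff
Final line 9: zyrug

Answer: zyrug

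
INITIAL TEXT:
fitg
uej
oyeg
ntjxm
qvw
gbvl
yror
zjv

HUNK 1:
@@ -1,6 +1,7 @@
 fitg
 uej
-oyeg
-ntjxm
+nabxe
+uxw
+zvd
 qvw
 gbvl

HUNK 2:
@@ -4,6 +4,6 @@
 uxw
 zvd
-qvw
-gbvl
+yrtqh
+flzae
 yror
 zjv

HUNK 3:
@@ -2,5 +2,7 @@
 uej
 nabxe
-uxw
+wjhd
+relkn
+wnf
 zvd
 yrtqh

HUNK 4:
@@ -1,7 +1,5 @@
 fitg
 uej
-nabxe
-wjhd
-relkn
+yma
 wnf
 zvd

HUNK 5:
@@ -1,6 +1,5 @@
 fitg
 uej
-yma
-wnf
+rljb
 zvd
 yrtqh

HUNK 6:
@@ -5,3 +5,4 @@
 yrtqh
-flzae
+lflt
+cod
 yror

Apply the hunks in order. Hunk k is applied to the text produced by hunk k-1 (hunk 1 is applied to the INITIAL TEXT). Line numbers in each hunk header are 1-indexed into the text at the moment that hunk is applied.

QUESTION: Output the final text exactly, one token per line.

Hunk 1: at line 1 remove [oyeg,ntjxm] add [nabxe,uxw,zvd] -> 9 lines: fitg uej nabxe uxw zvd qvw gbvl yror zjv
Hunk 2: at line 4 remove [qvw,gbvl] add [yrtqh,flzae] -> 9 lines: fitg uej nabxe uxw zvd yrtqh flzae yror zjv
Hunk 3: at line 2 remove [uxw] add [wjhd,relkn,wnf] -> 11 lines: fitg uej nabxe wjhd relkn wnf zvd yrtqh flzae yror zjv
Hunk 4: at line 1 remove [nabxe,wjhd,relkn] add [yma] -> 9 lines: fitg uej yma wnf zvd yrtqh flzae yror zjv
Hunk 5: at line 1 remove [yma,wnf] add [rljb] -> 8 lines: fitg uej rljb zvd yrtqh flzae yror zjv
Hunk 6: at line 5 remove [flzae] add [lflt,cod] -> 9 lines: fitg uej rljb zvd yrtqh lflt cod yror zjv

Answer: fitg
uej
rljb
zvd
yrtqh
lflt
cod
yror
zjv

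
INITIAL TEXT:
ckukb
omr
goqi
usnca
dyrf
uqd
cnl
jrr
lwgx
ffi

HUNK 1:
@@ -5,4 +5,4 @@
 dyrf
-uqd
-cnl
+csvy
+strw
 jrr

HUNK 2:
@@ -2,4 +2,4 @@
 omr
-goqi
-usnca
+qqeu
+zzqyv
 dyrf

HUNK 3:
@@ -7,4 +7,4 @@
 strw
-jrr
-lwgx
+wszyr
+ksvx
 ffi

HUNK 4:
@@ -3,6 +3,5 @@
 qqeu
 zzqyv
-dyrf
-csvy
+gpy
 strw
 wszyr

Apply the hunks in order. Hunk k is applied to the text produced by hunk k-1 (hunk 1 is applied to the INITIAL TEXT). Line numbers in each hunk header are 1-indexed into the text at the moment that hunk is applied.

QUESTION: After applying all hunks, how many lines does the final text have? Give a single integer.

Hunk 1: at line 5 remove [uqd,cnl] add [csvy,strw] -> 10 lines: ckukb omr goqi usnca dyrf csvy strw jrr lwgx ffi
Hunk 2: at line 2 remove [goqi,usnca] add [qqeu,zzqyv] -> 10 lines: ckukb omr qqeu zzqyv dyrf csvy strw jrr lwgx ffi
Hunk 3: at line 7 remove [jrr,lwgx] add [wszyr,ksvx] -> 10 lines: ckukb omr qqeu zzqyv dyrf csvy strw wszyr ksvx ffi
Hunk 4: at line 3 remove [dyrf,csvy] add [gpy] -> 9 lines: ckukb omr qqeu zzqyv gpy strw wszyr ksvx ffi
Final line count: 9

Answer: 9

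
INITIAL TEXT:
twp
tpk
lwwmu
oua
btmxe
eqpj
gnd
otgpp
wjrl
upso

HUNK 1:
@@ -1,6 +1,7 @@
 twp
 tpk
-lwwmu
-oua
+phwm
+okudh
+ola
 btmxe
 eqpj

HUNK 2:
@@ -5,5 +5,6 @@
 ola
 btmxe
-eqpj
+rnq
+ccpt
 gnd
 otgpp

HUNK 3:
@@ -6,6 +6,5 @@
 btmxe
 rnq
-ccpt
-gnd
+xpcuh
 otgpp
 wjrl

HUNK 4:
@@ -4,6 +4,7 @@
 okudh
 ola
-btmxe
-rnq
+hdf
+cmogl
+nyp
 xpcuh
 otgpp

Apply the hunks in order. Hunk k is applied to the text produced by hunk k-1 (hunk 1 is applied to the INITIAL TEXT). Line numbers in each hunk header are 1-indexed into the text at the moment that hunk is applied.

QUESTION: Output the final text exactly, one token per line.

Hunk 1: at line 1 remove [lwwmu,oua] add [phwm,okudh,ola] -> 11 lines: twp tpk phwm okudh ola btmxe eqpj gnd otgpp wjrl upso
Hunk 2: at line 5 remove [eqpj] add [rnq,ccpt] -> 12 lines: twp tpk phwm okudh ola btmxe rnq ccpt gnd otgpp wjrl upso
Hunk 3: at line 6 remove [ccpt,gnd] add [xpcuh] -> 11 lines: twp tpk phwm okudh ola btmxe rnq xpcuh otgpp wjrl upso
Hunk 4: at line 4 remove [btmxe,rnq] add [hdf,cmogl,nyp] -> 12 lines: twp tpk phwm okudh ola hdf cmogl nyp xpcuh otgpp wjrl upso

Answer: twp
tpk
phwm
okudh
ola
hdf
cmogl
nyp
xpcuh
otgpp
wjrl
upso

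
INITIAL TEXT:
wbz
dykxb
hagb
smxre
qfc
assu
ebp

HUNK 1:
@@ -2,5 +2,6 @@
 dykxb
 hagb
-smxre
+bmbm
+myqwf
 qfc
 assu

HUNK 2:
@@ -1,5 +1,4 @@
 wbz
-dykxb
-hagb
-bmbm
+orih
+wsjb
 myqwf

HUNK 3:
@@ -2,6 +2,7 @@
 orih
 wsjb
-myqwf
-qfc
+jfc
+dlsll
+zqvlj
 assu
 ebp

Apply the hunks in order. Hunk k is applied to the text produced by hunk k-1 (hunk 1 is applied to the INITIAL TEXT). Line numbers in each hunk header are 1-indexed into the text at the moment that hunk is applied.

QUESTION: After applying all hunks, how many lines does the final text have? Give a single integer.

Answer: 8

Derivation:
Hunk 1: at line 2 remove [smxre] add [bmbm,myqwf] -> 8 lines: wbz dykxb hagb bmbm myqwf qfc assu ebp
Hunk 2: at line 1 remove [dykxb,hagb,bmbm] add [orih,wsjb] -> 7 lines: wbz orih wsjb myqwf qfc assu ebp
Hunk 3: at line 2 remove [myqwf,qfc] add [jfc,dlsll,zqvlj] -> 8 lines: wbz orih wsjb jfc dlsll zqvlj assu ebp
Final line count: 8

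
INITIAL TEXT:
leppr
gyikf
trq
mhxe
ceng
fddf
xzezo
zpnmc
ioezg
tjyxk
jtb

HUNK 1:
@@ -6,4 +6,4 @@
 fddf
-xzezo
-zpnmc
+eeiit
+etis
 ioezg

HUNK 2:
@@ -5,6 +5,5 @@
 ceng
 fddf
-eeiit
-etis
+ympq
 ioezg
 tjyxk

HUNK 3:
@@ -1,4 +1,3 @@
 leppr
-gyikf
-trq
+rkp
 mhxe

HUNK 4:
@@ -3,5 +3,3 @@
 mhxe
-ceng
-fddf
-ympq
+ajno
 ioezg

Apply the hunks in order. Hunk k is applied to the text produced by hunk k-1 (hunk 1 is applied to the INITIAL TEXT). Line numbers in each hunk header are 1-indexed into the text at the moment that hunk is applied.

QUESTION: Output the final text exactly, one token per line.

Hunk 1: at line 6 remove [xzezo,zpnmc] add [eeiit,etis] -> 11 lines: leppr gyikf trq mhxe ceng fddf eeiit etis ioezg tjyxk jtb
Hunk 2: at line 5 remove [eeiit,etis] add [ympq] -> 10 lines: leppr gyikf trq mhxe ceng fddf ympq ioezg tjyxk jtb
Hunk 3: at line 1 remove [gyikf,trq] add [rkp] -> 9 lines: leppr rkp mhxe ceng fddf ympq ioezg tjyxk jtb
Hunk 4: at line 3 remove [ceng,fddf,ympq] add [ajno] -> 7 lines: leppr rkp mhxe ajno ioezg tjyxk jtb

Answer: leppr
rkp
mhxe
ajno
ioezg
tjyxk
jtb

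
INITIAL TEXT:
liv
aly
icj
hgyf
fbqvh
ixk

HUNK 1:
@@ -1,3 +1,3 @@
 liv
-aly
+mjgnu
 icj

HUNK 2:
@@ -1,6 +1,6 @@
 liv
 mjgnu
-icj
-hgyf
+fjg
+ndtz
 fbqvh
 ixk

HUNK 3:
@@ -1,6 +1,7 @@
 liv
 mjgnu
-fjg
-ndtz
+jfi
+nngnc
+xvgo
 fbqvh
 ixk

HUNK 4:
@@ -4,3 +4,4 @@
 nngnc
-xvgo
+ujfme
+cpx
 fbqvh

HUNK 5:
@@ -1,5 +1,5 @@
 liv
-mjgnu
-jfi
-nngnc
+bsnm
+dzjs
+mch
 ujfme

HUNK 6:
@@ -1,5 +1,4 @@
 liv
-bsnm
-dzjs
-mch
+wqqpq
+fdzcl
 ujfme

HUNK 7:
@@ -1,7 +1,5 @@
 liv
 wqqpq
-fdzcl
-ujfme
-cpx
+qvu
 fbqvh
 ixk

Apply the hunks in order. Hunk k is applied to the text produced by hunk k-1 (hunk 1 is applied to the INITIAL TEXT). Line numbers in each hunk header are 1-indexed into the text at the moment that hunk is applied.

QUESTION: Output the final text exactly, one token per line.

Hunk 1: at line 1 remove [aly] add [mjgnu] -> 6 lines: liv mjgnu icj hgyf fbqvh ixk
Hunk 2: at line 1 remove [icj,hgyf] add [fjg,ndtz] -> 6 lines: liv mjgnu fjg ndtz fbqvh ixk
Hunk 3: at line 1 remove [fjg,ndtz] add [jfi,nngnc,xvgo] -> 7 lines: liv mjgnu jfi nngnc xvgo fbqvh ixk
Hunk 4: at line 4 remove [xvgo] add [ujfme,cpx] -> 8 lines: liv mjgnu jfi nngnc ujfme cpx fbqvh ixk
Hunk 5: at line 1 remove [mjgnu,jfi,nngnc] add [bsnm,dzjs,mch] -> 8 lines: liv bsnm dzjs mch ujfme cpx fbqvh ixk
Hunk 6: at line 1 remove [bsnm,dzjs,mch] add [wqqpq,fdzcl] -> 7 lines: liv wqqpq fdzcl ujfme cpx fbqvh ixk
Hunk 7: at line 1 remove [fdzcl,ujfme,cpx] add [qvu] -> 5 lines: liv wqqpq qvu fbqvh ixk

Answer: liv
wqqpq
qvu
fbqvh
ixk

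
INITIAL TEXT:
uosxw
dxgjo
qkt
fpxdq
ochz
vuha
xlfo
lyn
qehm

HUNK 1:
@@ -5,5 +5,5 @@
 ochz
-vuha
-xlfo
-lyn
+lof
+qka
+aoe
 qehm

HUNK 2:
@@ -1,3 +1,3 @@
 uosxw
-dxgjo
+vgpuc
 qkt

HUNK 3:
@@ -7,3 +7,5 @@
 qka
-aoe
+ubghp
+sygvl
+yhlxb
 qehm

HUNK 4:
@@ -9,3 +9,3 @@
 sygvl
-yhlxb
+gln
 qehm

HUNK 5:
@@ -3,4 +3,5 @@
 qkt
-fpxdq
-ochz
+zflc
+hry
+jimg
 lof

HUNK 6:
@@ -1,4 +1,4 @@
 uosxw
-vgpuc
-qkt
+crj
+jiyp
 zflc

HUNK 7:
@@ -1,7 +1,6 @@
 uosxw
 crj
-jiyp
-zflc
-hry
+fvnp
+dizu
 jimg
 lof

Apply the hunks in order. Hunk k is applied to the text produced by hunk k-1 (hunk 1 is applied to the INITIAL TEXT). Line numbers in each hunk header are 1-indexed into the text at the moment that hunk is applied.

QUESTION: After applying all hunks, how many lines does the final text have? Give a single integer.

Answer: 11

Derivation:
Hunk 1: at line 5 remove [vuha,xlfo,lyn] add [lof,qka,aoe] -> 9 lines: uosxw dxgjo qkt fpxdq ochz lof qka aoe qehm
Hunk 2: at line 1 remove [dxgjo] add [vgpuc] -> 9 lines: uosxw vgpuc qkt fpxdq ochz lof qka aoe qehm
Hunk 3: at line 7 remove [aoe] add [ubghp,sygvl,yhlxb] -> 11 lines: uosxw vgpuc qkt fpxdq ochz lof qka ubghp sygvl yhlxb qehm
Hunk 4: at line 9 remove [yhlxb] add [gln] -> 11 lines: uosxw vgpuc qkt fpxdq ochz lof qka ubghp sygvl gln qehm
Hunk 5: at line 3 remove [fpxdq,ochz] add [zflc,hry,jimg] -> 12 lines: uosxw vgpuc qkt zflc hry jimg lof qka ubghp sygvl gln qehm
Hunk 6: at line 1 remove [vgpuc,qkt] add [crj,jiyp] -> 12 lines: uosxw crj jiyp zflc hry jimg lof qka ubghp sygvl gln qehm
Hunk 7: at line 1 remove [jiyp,zflc,hry] add [fvnp,dizu] -> 11 lines: uosxw crj fvnp dizu jimg lof qka ubghp sygvl gln qehm
Final line count: 11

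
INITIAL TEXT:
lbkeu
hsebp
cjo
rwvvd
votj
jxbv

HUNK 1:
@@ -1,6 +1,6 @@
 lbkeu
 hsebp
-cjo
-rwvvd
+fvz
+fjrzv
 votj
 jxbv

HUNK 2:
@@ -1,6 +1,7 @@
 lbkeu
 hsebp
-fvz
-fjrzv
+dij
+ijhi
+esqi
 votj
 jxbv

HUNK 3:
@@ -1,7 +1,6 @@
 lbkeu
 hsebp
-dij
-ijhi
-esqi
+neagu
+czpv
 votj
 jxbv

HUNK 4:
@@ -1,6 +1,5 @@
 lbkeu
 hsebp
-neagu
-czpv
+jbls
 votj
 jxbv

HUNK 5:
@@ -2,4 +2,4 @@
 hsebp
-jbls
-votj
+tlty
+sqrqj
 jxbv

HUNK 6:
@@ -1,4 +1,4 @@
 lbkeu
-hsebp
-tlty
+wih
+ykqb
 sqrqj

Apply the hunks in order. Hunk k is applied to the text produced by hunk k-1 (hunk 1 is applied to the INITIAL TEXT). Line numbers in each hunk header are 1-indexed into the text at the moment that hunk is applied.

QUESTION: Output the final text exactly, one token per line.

Hunk 1: at line 1 remove [cjo,rwvvd] add [fvz,fjrzv] -> 6 lines: lbkeu hsebp fvz fjrzv votj jxbv
Hunk 2: at line 1 remove [fvz,fjrzv] add [dij,ijhi,esqi] -> 7 lines: lbkeu hsebp dij ijhi esqi votj jxbv
Hunk 3: at line 1 remove [dij,ijhi,esqi] add [neagu,czpv] -> 6 lines: lbkeu hsebp neagu czpv votj jxbv
Hunk 4: at line 1 remove [neagu,czpv] add [jbls] -> 5 lines: lbkeu hsebp jbls votj jxbv
Hunk 5: at line 2 remove [jbls,votj] add [tlty,sqrqj] -> 5 lines: lbkeu hsebp tlty sqrqj jxbv
Hunk 6: at line 1 remove [hsebp,tlty] add [wih,ykqb] -> 5 lines: lbkeu wih ykqb sqrqj jxbv

Answer: lbkeu
wih
ykqb
sqrqj
jxbv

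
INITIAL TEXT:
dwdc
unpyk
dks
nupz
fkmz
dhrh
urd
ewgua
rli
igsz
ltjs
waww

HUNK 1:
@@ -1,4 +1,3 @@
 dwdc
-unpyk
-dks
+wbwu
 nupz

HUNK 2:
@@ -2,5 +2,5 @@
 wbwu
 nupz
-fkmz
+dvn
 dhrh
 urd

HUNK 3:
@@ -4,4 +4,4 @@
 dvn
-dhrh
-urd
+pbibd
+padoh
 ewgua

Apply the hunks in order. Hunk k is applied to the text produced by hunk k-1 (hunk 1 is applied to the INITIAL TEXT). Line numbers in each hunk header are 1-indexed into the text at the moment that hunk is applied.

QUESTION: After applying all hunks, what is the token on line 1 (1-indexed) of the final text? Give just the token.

Answer: dwdc

Derivation:
Hunk 1: at line 1 remove [unpyk,dks] add [wbwu] -> 11 lines: dwdc wbwu nupz fkmz dhrh urd ewgua rli igsz ltjs waww
Hunk 2: at line 2 remove [fkmz] add [dvn] -> 11 lines: dwdc wbwu nupz dvn dhrh urd ewgua rli igsz ltjs waww
Hunk 3: at line 4 remove [dhrh,urd] add [pbibd,padoh] -> 11 lines: dwdc wbwu nupz dvn pbibd padoh ewgua rli igsz ltjs waww
Final line 1: dwdc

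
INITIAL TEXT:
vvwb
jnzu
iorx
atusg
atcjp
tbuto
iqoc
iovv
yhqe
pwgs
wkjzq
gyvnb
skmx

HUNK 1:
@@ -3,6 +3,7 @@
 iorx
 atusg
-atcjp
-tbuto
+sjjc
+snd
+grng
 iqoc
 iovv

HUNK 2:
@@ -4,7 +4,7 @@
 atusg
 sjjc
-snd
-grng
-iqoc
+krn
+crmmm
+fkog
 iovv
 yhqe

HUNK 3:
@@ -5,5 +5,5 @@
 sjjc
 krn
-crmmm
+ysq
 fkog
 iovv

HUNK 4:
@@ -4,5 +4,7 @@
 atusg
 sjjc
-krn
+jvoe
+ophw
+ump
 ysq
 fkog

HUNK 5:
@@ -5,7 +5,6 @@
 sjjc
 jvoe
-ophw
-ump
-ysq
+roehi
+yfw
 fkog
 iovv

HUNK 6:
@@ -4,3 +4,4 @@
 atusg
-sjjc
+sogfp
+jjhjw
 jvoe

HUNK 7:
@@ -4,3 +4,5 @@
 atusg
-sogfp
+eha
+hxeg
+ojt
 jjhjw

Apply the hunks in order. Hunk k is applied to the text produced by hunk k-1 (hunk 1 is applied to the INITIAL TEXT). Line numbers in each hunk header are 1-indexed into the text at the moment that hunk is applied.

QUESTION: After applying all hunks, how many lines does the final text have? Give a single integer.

Hunk 1: at line 3 remove [atcjp,tbuto] add [sjjc,snd,grng] -> 14 lines: vvwb jnzu iorx atusg sjjc snd grng iqoc iovv yhqe pwgs wkjzq gyvnb skmx
Hunk 2: at line 4 remove [snd,grng,iqoc] add [krn,crmmm,fkog] -> 14 lines: vvwb jnzu iorx atusg sjjc krn crmmm fkog iovv yhqe pwgs wkjzq gyvnb skmx
Hunk 3: at line 5 remove [crmmm] add [ysq] -> 14 lines: vvwb jnzu iorx atusg sjjc krn ysq fkog iovv yhqe pwgs wkjzq gyvnb skmx
Hunk 4: at line 4 remove [krn] add [jvoe,ophw,ump] -> 16 lines: vvwb jnzu iorx atusg sjjc jvoe ophw ump ysq fkog iovv yhqe pwgs wkjzq gyvnb skmx
Hunk 5: at line 5 remove [ophw,ump,ysq] add [roehi,yfw] -> 15 lines: vvwb jnzu iorx atusg sjjc jvoe roehi yfw fkog iovv yhqe pwgs wkjzq gyvnb skmx
Hunk 6: at line 4 remove [sjjc] add [sogfp,jjhjw] -> 16 lines: vvwb jnzu iorx atusg sogfp jjhjw jvoe roehi yfw fkog iovv yhqe pwgs wkjzq gyvnb skmx
Hunk 7: at line 4 remove [sogfp] add [eha,hxeg,ojt] -> 18 lines: vvwb jnzu iorx atusg eha hxeg ojt jjhjw jvoe roehi yfw fkog iovv yhqe pwgs wkjzq gyvnb skmx
Final line count: 18

Answer: 18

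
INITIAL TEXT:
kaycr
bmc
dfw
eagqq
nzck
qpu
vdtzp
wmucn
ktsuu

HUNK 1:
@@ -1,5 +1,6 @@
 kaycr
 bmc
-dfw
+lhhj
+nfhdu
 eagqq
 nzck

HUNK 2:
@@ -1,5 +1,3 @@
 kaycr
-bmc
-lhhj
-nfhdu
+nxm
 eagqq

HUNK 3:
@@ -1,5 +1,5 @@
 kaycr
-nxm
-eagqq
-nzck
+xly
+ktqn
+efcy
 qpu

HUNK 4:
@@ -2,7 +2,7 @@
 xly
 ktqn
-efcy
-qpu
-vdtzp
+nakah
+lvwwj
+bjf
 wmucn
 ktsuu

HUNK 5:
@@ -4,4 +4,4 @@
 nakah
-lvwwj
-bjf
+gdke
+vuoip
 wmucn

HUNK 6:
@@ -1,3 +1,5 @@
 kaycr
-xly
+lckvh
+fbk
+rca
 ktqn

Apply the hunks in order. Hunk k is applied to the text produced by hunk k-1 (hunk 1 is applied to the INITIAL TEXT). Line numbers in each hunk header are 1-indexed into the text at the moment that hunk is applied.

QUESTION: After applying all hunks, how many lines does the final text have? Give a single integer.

Answer: 10

Derivation:
Hunk 1: at line 1 remove [dfw] add [lhhj,nfhdu] -> 10 lines: kaycr bmc lhhj nfhdu eagqq nzck qpu vdtzp wmucn ktsuu
Hunk 2: at line 1 remove [bmc,lhhj,nfhdu] add [nxm] -> 8 lines: kaycr nxm eagqq nzck qpu vdtzp wmucn ktsuu
Hunk 3: at line 1 remove [nxm,eagqq,nzck] add [xly,ktqn,efcy] -> 8 lines: kaycr xly ktqn efcy qpu vdtzp wmucn ktsuu
Hunk 4: at line 2 remove [efcy,qpu,vdtzp] add [nakah,lvwwj,bjf] -> 8 lines: kaycr xly ktqn nakah lvwwj bjf wmucn ktsuu
Hunk 5: at line 4 remove [lvwwj,bjf] add [gdke,vuoip] -> 8 lines: kaycr xly ktqn nakah gdke vuoip wmucn ktsuu
Hunk 6: at line 1 remove [xly] add [lckvh,fbk,rca] -> 10 lines: kaycr lckvh fbk rca ktqn nakah gdke vuoip wmucn ktsuu
Final line count: 10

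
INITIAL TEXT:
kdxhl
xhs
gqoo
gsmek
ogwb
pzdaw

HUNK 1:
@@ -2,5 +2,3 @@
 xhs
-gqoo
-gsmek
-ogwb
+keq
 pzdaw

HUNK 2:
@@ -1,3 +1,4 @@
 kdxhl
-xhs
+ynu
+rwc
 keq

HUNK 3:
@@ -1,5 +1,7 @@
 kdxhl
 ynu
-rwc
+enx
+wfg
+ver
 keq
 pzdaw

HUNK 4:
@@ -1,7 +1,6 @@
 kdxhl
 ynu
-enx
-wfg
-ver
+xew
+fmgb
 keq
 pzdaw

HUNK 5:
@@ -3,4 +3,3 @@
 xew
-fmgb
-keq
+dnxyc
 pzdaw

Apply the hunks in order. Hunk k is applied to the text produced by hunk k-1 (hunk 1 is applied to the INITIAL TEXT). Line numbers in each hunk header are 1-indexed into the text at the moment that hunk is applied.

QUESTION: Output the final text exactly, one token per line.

Answer: kdxhl
ynu
xew
dnxyc
pzdaw

Derivation:
Hunk 1: at line 2 remove [gqoo,gsmek,ogwb] add [keq] -> 4 lines: kdxhl xhs keq pzdaw
Hunk 2: at line 1 remove [xhs] add [ynu,rwc] -> 5 lines: kdxhl ynu rwc keq pzdaw
Hunk 3: at line 1 remove [rwc] add [enx,wfg,ver] -> 7 lines: kdxhl ynu enx wfg ver keq pzdaw
Hunk 4: at line 1 remove [enx,wfg,ver] add [xew,fmgb] -> 6 lines: kdxhl ynu xew fmgb keq pzdaw
Hunk 5: at line 3 remove [fmgb,keq] add [dnxyc] -> 5 lines: kdxhl ynu xew dnxyc pzdaw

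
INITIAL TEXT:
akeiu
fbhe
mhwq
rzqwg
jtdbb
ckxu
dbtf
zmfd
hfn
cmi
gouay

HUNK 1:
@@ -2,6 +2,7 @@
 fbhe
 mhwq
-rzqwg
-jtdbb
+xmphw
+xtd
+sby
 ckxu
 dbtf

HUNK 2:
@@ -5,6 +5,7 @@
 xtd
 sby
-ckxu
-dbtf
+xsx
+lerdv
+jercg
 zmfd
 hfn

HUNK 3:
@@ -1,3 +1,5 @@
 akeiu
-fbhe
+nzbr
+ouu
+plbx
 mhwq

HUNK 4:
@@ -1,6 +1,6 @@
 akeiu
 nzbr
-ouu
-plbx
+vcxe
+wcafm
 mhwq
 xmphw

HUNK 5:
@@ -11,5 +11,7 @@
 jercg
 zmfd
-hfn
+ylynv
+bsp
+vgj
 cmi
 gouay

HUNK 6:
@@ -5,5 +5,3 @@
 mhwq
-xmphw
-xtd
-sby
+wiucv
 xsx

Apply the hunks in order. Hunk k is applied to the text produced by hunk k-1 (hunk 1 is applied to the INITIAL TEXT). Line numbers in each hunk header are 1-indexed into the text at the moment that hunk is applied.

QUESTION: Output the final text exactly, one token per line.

Hunk 1: at line 2 remove [rzqwg,jtdbb] add [xmphw,xtd,sby] -> 12 lines: akeiu fbhe mhwq xmphw xtd sby ckxu dbtf zmfd hfn cmi gouay
Hunk 2: at line 5 remove [ckxu,dbtf] add [xsx,lerdv,jercg] -> 13 lines: akeiu fbhe mhwq xmphw xtd sby xsx lerdv jercg zmfd hfn cmi gouay
Hunk 3: at line 1 remove [fbhe] add [nzbr,ouu,plbx] -> 15 lines: akeiu nzbr ouu plbx mhwq xmphw xtd sby xsx lerdv jercg zmfd hfn cmi gouay
Hunk 4: at line 1 remove [ouu,plbx] add [vcxe,wcafm] -> 15 lines: akeiu nzbr vcxe wcafm mhwq xmphw xtd sby xsx lerdv jercg zmfd hfn cmi gouay
Hunk 5: at line 11 remove [hfn] add [ylynv,bsp,vgj] -> 17 lines: akeiu nzbr vcxe wcafm mhwq xmphw xtd sby xsx lerdv jercg zmfd ylynv bsp vgj cmi gouay
Hunk 6: at line 5 remove [xmphw,xtd,sby] add [wiucv] -> 15 lines: akeiu nzbr vcxe wcafm mhwq wiucv xsx lerdv jercg zmfd ylynv bsp vgj cmi gouay

Answer: akeiu
nzbr
vcxe
wcafm
mhwq
wiucv
xsx
lerdv
jercg
zmfd
ylynv
bsp
vgj
cmi
gouay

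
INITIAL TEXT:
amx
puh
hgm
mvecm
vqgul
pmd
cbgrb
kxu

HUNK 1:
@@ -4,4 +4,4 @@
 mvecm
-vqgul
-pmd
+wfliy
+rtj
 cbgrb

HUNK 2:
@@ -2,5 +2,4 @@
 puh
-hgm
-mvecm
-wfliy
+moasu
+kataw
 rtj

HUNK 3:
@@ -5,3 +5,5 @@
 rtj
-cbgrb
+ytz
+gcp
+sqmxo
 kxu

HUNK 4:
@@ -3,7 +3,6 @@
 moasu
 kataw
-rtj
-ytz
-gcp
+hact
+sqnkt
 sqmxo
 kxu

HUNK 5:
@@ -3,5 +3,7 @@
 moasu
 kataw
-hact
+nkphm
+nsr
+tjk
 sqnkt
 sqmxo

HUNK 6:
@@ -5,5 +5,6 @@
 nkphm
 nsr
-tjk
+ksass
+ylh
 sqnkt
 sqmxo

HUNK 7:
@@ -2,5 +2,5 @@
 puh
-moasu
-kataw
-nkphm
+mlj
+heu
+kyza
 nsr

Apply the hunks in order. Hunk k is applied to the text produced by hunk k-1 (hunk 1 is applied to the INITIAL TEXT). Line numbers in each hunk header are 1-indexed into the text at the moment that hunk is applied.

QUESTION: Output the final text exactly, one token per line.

Answer: amx
puh
mlj
heu
kyza
nsr
ksass
ylh
sqnkt
sqmxo
kxu

Derivation:
Hunk 1: at line 4 remove [vqgul,pmd] add [wfliy,rtj] -> 8 lines: amx puh hgm mvecm wfliy rtj cbgrb kxu
Hunk 2: at line 2 remove [hgm,mvecm,wfliy] add [moasu,kataw] -> 7 lines: amx puh moasu kataw rtj cbgrb kxu
Hunk 3: at line 5 remove [cbgrb] add [ytz,gcp,sqmxo] -> 9 lines: amx puh moasu kataw rtj ytz gcp sqmxo kxu
Hunk 4: at line 3 remove [rtj,ytz,gcp] add [hact,sqnkt] -> 8 lines: amx puh moasu kataw hact sqnkt sqmxo kxu
Hunk 5: at line 3 remove [hact] add [nkphm,nsr,tjk] -> 10 lines: amx puh moasu kataw nkphm nsr tjk sqnkt sqmxo kxu
Hunk 6: at line 5 remove [tjk] add [ksass,ylh] -> 11 lines: amx puh moasu kataw nkphm nsr ksass ylh sqnkt sqmxo kxu
Hunk 7: at line 2 remove [moasu,kataw,nkphm] add [mlj,heu,kyza] -> 11 lines: amx puh mlj heu kyza nsr ksass ylh sqnkt sqmxo kxu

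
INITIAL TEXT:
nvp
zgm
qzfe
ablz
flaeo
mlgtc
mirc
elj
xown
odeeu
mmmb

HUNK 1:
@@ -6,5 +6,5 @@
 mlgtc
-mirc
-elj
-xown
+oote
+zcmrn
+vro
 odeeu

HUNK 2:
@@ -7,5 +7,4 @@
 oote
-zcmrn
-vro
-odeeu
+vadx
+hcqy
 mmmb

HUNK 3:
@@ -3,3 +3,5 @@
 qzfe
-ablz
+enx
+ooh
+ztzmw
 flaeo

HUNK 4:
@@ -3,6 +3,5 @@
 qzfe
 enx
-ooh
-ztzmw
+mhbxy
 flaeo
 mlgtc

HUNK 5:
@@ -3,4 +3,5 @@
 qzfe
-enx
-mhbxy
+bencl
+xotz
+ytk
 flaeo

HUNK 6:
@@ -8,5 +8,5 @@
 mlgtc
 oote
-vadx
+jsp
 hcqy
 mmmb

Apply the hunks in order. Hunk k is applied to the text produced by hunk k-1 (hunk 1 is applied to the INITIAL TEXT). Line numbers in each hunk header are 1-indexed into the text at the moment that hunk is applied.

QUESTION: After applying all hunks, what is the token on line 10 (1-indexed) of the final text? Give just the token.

Hunk 1: at line 6 remove [mirc,elj,xown] add [oote,zcmrn,vro] -> 11 lines: nvp zgm qzfe ablz flaeo mlgtc oote zcmrn vro odeeu mmmb
Hunk 2: at line 7 remove [zcmrn,vro,odeeu] add [vadx,hcqy] -> 10 lines: nvp zgm qzfe ablz flaeo mlgtc oote vadx hcqy mmmb
Hunk 3: at line 3 remove [ablz] add [enx,ooh,ztzmw] -> 12 lines: nvp zgm qzfe enx ooh ztzmw flaeo mlgtc oote vadx hcqy mmmb
Hunk 4: at line 3 remove [ooh,ztzmw] add [mhbxy] -> 11 lines: nvp zgm qzfe enx mhbxy flaeo mlgtc oote vadx hcqy mmmb
Hunk 5: at line 3 remove [enx,mhbxy] add [bencl,xotz,ytk] -> 12 lines: nvp zgm qzfe bencl xotz ytk flaeo mlgtc oote vadx hcqy mmmb
Hunk 6: at line 8 remove [vadx] add [jsp] -> 12 lines: nvp zgm qzfe bencl xotz ytk flaeo mlgtc oote jsp hcqy mmmb
Final line 10: jsp

Answer: jsp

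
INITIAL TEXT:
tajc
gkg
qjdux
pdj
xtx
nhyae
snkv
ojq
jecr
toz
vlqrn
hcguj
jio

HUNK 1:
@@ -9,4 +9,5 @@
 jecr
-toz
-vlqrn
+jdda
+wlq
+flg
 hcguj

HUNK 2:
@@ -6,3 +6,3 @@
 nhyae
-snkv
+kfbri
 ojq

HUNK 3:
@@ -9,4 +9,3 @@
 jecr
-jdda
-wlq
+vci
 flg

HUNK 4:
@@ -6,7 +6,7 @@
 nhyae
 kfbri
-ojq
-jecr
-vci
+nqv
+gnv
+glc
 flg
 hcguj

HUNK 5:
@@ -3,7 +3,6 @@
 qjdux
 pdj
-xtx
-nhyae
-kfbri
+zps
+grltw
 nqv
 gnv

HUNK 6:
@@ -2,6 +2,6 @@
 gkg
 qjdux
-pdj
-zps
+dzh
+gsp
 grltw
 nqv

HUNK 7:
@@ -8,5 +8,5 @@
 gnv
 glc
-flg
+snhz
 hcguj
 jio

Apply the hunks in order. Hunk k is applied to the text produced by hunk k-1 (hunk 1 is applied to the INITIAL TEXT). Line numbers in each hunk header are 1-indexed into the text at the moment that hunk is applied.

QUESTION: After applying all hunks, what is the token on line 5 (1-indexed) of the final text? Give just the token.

Hunk 1: at line 9 remove [toz,vlqrn] add [jdda,wlq,flg] -> 14 lines: tajc gkg qjdux pdj xtx nhyae snkv ojq jecr jdda wlq flg hcguj jio
Hunk 2: at line 6 remove [snkv] add [kfbri] -> 14 lines: tajc gkg qjdux pdj xtx nhyae kfbri ojq jecr jdda wlq flg hcguj jio
Hunk 3: at line 9 remove [jdda,wlq] add [vci] -> 13 lines: tajc gkg qjdux pdj xtx nhyae kfbri ojq jecr vci flg hcguj jio
Hunk 4: at line 6 remove [ojq,jecr,vci] add [nqv,gnv,glc] -> 13 lines: tajc gkg qjdux pdj xtx nhyae kfbri nqv gnv glc flg hcguj jio
Hunk 5: at line 3 remove [xtx,nhyae,kfbri] add [zps,grltw] -> 12 lines: tajc gkg qjdux pdj zps grltw nqv gnv glc flg hcguj jio
Hunk 6: at line 2 remove [pdj,zps] add [dzh,gsp] -> 12 lines: tajc gkg qjdux dzh gsp grltw nqv gnv glc flg hcguj jio
Hunk 7: at line 8 remove [flg] add [snhz] -> 12 lines: tajc gkg qjdux dzh gsp grltw nqv gnv glc snhz hcguj jio
Final line 5: gsp

Answer: gsp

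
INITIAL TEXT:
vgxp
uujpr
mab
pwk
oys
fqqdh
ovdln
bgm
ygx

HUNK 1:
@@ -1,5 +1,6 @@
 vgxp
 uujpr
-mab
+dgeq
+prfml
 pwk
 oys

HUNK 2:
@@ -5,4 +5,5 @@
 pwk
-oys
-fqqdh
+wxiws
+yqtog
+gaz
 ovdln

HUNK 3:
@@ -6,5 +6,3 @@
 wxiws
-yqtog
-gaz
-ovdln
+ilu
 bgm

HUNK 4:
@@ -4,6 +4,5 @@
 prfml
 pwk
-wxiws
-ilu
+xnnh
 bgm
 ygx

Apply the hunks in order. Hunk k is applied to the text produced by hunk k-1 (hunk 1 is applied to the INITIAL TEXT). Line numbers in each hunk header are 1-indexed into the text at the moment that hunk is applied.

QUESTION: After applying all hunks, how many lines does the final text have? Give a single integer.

Answer: 8

Derivation:
Hunk 1: at line 1 remove [mab] add [dgeq,prfml] -> 10 lines: vgxp uujpr dgeq prfml pwk oys fqqdh ovdln bgm ygx
Hunk 2: at line 5 remove [oys,fqqdh] add [wxiws,yqtog,gaz] -> 11 lines: vgxp uujpr dgeq prfml pwk wxiws yqtog gaz ovdln bgm ygx
Hunk 3: at line 6 remove [yqtog,gaz,ovdln] add [ilu] -> 9 lines: vgxp uujpr dgeq prfml pwk wxiws ilu bgm ygx
Hunk 4: at line 4 remove [wxiws,ilu] add [xnnh] -> 8 lines: vgxp uujpr dgeq prfml pwk xnnh bgm ygx
Final line count: 8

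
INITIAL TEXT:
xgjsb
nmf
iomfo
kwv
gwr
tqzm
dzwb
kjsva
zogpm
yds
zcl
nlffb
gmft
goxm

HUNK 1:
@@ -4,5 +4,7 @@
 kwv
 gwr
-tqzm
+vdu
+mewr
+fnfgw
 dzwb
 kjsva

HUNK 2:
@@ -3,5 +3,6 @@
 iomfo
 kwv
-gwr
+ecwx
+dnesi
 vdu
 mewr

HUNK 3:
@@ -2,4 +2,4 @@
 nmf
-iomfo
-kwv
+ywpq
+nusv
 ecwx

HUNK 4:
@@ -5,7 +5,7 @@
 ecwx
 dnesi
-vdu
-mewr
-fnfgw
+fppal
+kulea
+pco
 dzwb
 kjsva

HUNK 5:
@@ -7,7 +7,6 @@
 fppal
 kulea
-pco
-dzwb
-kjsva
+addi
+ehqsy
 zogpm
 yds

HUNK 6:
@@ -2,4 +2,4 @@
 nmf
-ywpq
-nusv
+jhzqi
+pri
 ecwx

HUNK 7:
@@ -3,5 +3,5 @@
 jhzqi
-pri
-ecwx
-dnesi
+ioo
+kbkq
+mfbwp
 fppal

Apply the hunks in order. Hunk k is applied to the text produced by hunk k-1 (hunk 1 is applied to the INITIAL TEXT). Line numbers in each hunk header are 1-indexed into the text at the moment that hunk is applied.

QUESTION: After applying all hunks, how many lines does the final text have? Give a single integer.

Answer: 16

Derivation:
Hunk 1: at line 4 remove [tqzm] add [vdu,mewr,fnfgw] -> 16 lines: xgjsb nmf iomfo kwv gwr vdu mewr fnfgw dzwb kjsva zogpm yds zcl nlffb gmft goxm
Hunk 2: at line 3 remove [gwr] add [ecwx,dnesi] -> 17 lines: xgjsb nmf iomfo kwv ecwx dnesi vdu mewr fnfgw dzwb kjsva zogpm yds zcl nlffb gmft goxm
Hunk 3: at line 2 remove [iomfo,kwv] add [ywpq,nusv] -> 17 lines: xgjsb nmf ywpq nusv ecwx dnesi vdu mewr fnfgw dzwb kjsva zogpm yds zcl nlffb gmft goxm
Hunk 4: at line 5 remove [vdu,mewr,fnfgw] add [fppal,kulea,pco] -> 17 lines: xgjsb nmf ywpq nusv ecwx dnesi fppal kulea pco dzwb kjsva zogpm yds zcl nlffb gmft goxm
Hunk 5: at line 7 remove [pco,dzwb,kjsva] add [addi,ehqsy] -> 16 lines: xgjsb nmf ywpq nusv ecwx dnesi fppal kulea addi ehqsy zogpm yds zcl nlffb gmft goxm
Hunk 6: at line 2 remove [ywpq,nusv] add [jhzqi,pri] -> 16 lines: xgjsb nmf jhzqi pri ecwx dnesi fppal kulea addi ehqsy zogpm yds zcl nlffb gmft goxm
Hunk 7: at line 3 remove [pri,ecwx,dnesi] add [ioo,kbkq,mfbwp] -> 16 lines: xgjsb nmf jhzqi ioo kbkq mfbwp fppal kulea addi ehqsy zogpm yds zcl nlffb gmft goxm
Final line count: 16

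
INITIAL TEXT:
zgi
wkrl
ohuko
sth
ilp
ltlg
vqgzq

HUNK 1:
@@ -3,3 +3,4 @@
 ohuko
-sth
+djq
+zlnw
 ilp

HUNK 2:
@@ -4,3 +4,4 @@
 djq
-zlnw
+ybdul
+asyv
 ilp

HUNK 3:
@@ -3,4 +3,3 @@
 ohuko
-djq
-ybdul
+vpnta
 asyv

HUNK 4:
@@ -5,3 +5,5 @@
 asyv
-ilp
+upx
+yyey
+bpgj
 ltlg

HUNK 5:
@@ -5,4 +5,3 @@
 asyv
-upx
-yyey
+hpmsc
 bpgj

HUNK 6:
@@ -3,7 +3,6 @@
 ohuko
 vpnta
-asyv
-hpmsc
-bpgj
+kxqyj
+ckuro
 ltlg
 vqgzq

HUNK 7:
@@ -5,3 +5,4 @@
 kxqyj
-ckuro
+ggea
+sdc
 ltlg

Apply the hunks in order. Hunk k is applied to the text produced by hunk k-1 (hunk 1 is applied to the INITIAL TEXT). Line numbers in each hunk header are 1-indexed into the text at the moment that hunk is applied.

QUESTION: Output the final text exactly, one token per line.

Answer: zgi
wkrl
ohuko
vpnta
kxqyj
ggea
sdc
ltlg
vqgzq

Derivation:
Hunk 1: at line 3 remove [sth] add [djq,zlnw] -> 8 lines: zgi wkrl ohuko djq zlnw ilp ltlg vqgzq
Hunk 2: at line 4 remove [zlnw] add [ybdul,asyv] -> 9 lines: zgi wkrl ohuko djq ybdul asyv ilp ltlg vqgzq
Hunk 3: at line 3 remove [djq,ybdul] add [vpnta] -> 8 lines: zgi wkrl ohuko vpnta asyv ilp ltlg vqgzq
Hunk 4: at line 5 remove [ilp] add [upx,yyey,bpgj] -> 10 lines: zgi wkrl ohuko vpnta asyv upx yyey bpgj ltlg vqgzq
Hunk 5: at line 5 remove [upx,yyey] add [hpmsc] -> 9 lines: zgi wkrl ohuko vpnta asyv hpmsc bpgj ltlg vqgzq
Hunk 6: at line 3 remove [asyv,hpmsc,bpgj] add [kxqyj,ckuro] -> 8 lines: zgi wkrl ohuko vpnta kxqyj ckuro ltlg vqgzq
Hunk 7: at line 5 remove [ckuro] add [ggea,sdc] -> 9 lines: zgi wkrl ohuko vpnta kxqyj ggea sdc ltlg vqgzq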